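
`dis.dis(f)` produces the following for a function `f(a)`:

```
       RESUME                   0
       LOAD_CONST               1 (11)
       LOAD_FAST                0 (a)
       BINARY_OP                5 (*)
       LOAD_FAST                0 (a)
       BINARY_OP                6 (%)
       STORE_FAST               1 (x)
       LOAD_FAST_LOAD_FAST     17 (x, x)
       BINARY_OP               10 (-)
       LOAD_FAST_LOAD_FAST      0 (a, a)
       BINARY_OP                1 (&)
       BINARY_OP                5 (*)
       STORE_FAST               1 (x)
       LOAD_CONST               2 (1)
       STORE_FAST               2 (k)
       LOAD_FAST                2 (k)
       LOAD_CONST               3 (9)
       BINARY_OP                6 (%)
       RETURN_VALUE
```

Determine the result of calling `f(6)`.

1

LOAD_CONST → push 11. Stack: [11]
LOAD_FAST a → push 6. Stack: [11, 6]
BINARY_OP * → 11 * 6 = 66. Stack: [66]
LOAD_FAST a → push 6. Stack: [66, 6]
BINARY_OP % → 66 % 6 = 0. Stack: [0]
STORE_FAST x → x=0. Stack: []
LOAD_FAST_LOAD_FAST x,x → push 0,0. Stack: [0, 0]
BINARY_OP - → 0 - 0 = 0. Stack: [0]
LOAD_FAST_LOAD_FAST a,a → push 6,6. Stack: [0, 6, 6]
BINARY_OP & → 6 & 6 = 6. Stack: [0, 6]
BINARY_OP * → 0 * 6 = 0. Stack: [0]
STORE_FAST x → x=0. Stack: []
LOAD_CONST → push 1. Stack: [1]
STORE_FAST k → k=1. Stack: []
LOAD_FAST k → push 1. Stack: [1]
LOAD_CONST → push 9. Stack: [1, 9]
BINARY_OP % → 1 % 9 = 1. Stack: [1]
RETURN_VALUE → return 1.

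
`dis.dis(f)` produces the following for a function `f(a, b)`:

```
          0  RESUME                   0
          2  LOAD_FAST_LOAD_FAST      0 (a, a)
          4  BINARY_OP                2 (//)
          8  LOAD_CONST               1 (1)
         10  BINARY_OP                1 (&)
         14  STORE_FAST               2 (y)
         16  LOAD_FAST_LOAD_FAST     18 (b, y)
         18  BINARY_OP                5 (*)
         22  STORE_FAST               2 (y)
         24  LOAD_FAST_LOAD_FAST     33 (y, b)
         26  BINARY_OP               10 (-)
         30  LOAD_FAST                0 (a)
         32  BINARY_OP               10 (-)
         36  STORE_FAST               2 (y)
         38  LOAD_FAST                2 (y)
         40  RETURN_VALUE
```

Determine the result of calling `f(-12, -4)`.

LOAD_FAST_LOAD_FAST a,a → push -12,-12. Stack: [-12, -12]
BINARY_OP // → -12 // -12 = 1. Stack: [1]
LOAD_CONST → push 1. Stack: [1, 1]
BINARY_OP & → 1 & 1 = 1. Stack: [1]
STORE_FAST y → y=1. Stack: []
LOAD_FAST_LOAD_FAST b,y → push -4,1. Stack: [-4, 1]
BINARY_OP * → -4 * 1 = -4. Stack: [-4]
STORE_FAST y → y=-4. Stack: []
LOAD_FAST_LOAD_FAST y,b → push -4,-4. Stack: [-4, -4]
BINARY_OP - → -4 - -4 = 0. Stack: [0]
LOAD_FAST a → push -12. Stack: [0, -12]
BINARY_OP - → 0 - -12 = 12. Stack: [12]
STORE_FAST y → y=12. Stack: []
LOAD_FAST y → push 12. Stack: [12]
RETURN_VALUE → return 12.

12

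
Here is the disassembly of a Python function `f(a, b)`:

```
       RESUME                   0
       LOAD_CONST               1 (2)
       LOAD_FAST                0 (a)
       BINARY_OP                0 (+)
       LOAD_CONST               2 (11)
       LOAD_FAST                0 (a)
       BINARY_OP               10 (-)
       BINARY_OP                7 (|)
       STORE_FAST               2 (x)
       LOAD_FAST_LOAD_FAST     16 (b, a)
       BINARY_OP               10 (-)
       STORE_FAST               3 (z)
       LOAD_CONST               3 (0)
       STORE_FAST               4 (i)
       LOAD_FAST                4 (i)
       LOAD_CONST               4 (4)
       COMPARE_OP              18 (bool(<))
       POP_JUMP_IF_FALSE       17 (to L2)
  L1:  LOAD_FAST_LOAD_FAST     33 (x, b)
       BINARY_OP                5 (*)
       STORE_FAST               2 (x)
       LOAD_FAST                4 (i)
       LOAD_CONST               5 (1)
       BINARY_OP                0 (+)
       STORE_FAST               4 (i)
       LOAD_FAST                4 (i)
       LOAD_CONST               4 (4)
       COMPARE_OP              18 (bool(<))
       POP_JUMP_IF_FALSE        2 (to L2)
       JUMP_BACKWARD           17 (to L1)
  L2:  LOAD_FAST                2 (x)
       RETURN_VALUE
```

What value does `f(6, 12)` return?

269568

LOAD_CONST → push 2. Stack: [2]
LOAD_FAST a → push 6. Stack: [2, 6]
BINARY_OP + → 2 + 6 = 8. Stack: [8]
LOAD_CONST → push 11. Stack: [8, 11]
LOAD_FAST a → push 6. Stack: [8, 11, 6]
BINARY_OP - → 11 - 6 = 5. Stack: [8, 5]
BINARY_OP | → 8 | 5 = 13. Stack: [13]
STORE_FAST x → x=13. Stack: []
LOAD_FAST_LOAD_FAST b,a → push 12,6. Stack: [12, 6]
BINARY_OP - → 12 - 6 = 6. Stack: [6]
STORE_FAST z → z=6. Stack: []
LOAD_CONST → push 0. Stack: [0]
STORE_FAST i → i=0. Stack: []
LOAD_FAST i → push 0. Stack: [0]
LOAD_CONST → push 4. Stack: [0, 4]
COMPARE_OP bool(<) → 0 vs 4 = True. Stack: [True]
POP_JUMP_IF_FALSE → pop True; no jump. Stack: []
LOAD_FAST_LOAD_FAST x,b → push 13,12. Stack: [13, 12]
BINARY_OP * → 13 * 12 = 156. Stack: [156]
STORE_FAST x → x=156. Stack: []
LOAD_FAST i → push 0. Stack: [0]
LOAD_CONST → push 1. Stack: [0, 1]
BINARY_OP + → 0 + 1 = 1. Stack: [1]
STORE_FAST i → i=1. Stack: []
LOAD_FAST i → push 1. Stack: [1]
LOAD_CONST → push 4. Stack: [1, 4]
COMPARE_OP bool(<) → 1 vs 4 = True. Stack: [True]
POP_JUMP_IF_FALSE → pop True; no jump. Stack: []
LOAD_FAST_LOAD_FAST x,b → push 156,12. Stack: [156, 12]
BINARY_OP * → 156 * 12 = 1872. Stack: [1872]
STORE_FAST x → x=1872. Stack: []
LOAD_FAST i → push 1. Stack: [1]
LOAD_CONST → push 1. Stack: [1, 1]
BINARY_OP + → 1 + 1 = 2. Stack: [2]
STORE_FAST i → i=2. Stack: []
LOAD_FAST i → push 2. Stack: [2]
LOAD_CONST → push 4. Stack: [2, 4]
COMPARE_OP bool(<) → 2 vs 4 = True. Stack: [True]
POP_JUMP_IF_FALSE → pop True; no jump. Stack: []
LOAD_FAST_LOAD_FAST x,b → push 1872,12. Stack: [1872, 12]
BINARY_OP * → 1872 * 12 = 22464. Stack: [22464]
STORE_FAST x → x=22464. Stack: []
LOAD_FAST i → push 2. Stack: [2]
LOAD_CONST → push 1. Stack: [2, 1]
BINARY_OP + → 2 + 1 = 3. Stack: [3]
STORE_FAST i → i=3. Stack: []
LOAD_FAST i → push 3. Stack: [3]
LOAD_CONST → push 4. Stack: [3, 4]
COMPARE_OP bool(<) → 3 vs 4 = True. Stack: [True]
POP_JUMP_IF_FALSE → pop True; no jump. Stack: []
LOAD_FAST_LOAD_FAST x,b → push 22464,12. Stack: [22464, 12]
BINARY_OP * → 22464 * 12 = 269568. Stack: [269568]
STORE_FAST x → x=269568. Stack: []
LOAD_FAST i → push 3. Stack: [3]
LOAD_CONST → push 1. Stack: [3, 1]
BINARY_OP + → 3 + 1 = 4. Stack: [4]
STORE_FAST i → i=4. Stack: []
LOAD_FAST i → push 4. Stack: [4]
LOAD_CONST → push 4. Stack: [4, 4]
COMPARE_OP bool(<) → 4 vs 4 = False. Stack: [False]
POP_JUMP_IF_FALSE → pop False; jump. Stack: []
LOAD_FAST x → push 269568. Stack: [269568]
RETURN_VALUE → return 269568.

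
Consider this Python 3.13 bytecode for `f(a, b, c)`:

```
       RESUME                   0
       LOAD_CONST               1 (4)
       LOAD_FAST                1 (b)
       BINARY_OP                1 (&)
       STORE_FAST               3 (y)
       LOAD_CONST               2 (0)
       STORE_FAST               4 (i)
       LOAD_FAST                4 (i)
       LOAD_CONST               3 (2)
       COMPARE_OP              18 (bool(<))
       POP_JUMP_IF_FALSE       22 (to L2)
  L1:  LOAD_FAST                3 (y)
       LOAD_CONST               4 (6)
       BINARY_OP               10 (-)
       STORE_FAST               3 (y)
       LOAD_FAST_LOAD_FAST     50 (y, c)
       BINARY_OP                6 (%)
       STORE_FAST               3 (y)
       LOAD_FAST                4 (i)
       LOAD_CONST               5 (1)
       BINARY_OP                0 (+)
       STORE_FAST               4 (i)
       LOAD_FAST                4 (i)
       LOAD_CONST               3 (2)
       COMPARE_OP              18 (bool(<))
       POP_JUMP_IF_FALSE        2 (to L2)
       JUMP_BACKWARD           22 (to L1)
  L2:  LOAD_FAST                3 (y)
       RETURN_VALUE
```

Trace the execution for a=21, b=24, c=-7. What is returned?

LOAD_CONST → push 4. Stack: [4]
LOAD_FAST b → push 24. Stack: [4, 24]
BINARY_OP & → 4 & 24 = 0. Stack: [0]
STORE_FAST y → y=0. Stack: []
LOAD_CONST → push 0. Stack: [0]
STORE_FAST i → i=0. Stack: []
LOAD_FAST i → push 0. Stack: [0]
LOAD_CONST → push 2. Stack: [0, 2]
COMPARE_OP bool(<) → 0 vs 2 = True. Stack: [True]
POP_JUMP_IF_FALSE → pop True; no jump. Stack: []
LOAD_FAST y → push 0. Stack: [0]
LOAD_CONST → push 6. Stack: [0, 6]
BINARY_OP - → 0 - 6 = -6. Stack: [-6]
STORE_FAST y → y=-6. Stack: []
LOAD_FAST_LOAD_FAST y,c → push -6,-7. Stack: [-6, -7]
BINARY_OP % → -6 % -7 = -6. Stack: [-6]
STORE_FAST y → y=-6. Stack: []
LOAD_FAST i → push 0. Stack: [0]
LOAD_CONST → push 1. Stack: [0, 1]
BINARY_OP + → 0 + 1 = 1. Stack: [1]
STORE_FAST i → i=1. Stack: []
LOAD_FAST i → push 1. Stack: [1]
LOAD_CONST → push 2. Stack: [1, 2]
COMPARE_OP bool(<) → 1 vs 2 = True. Stack: [True]
POP_JUMP_IF_FALSE → pop True; no jump. Stack: []
LOAD_FAST y → push -6. Stack: [-6]
LOAD_CONST → push 6. Stack: [-6, 6]
BINARY_OP - → -6 - 6 = -12. Stack: [-12]
STORE_FAST y → y=-12. Stack: []
LOAD_FAST_LOAD_FAST y,c → push -12,-7. Stack: [-12, -7]
BINARY_OP % → -12 % -7 = -5. Stack: [-5]
STORE_FAST y → y=-5. Stack: []
LOAD_FAST i → push 1. Stack: [1]
LOAD_CONST → push 1. Stack: [1, 1]
BINARY_OP + → 1 + 1 = 2. Stack: [2]
STORE_FAST i → i=2. Stack: []
LOAD_FAST i → push 2. Stack: [2]
LOAD_CONST → push 2. Stack: [2, 2]
COMPARE_OP bool(<) → 2 vs 2 = False. Stack: [False]
POP_JUMP_IF_FALSE → pop False; jump. Stack: []
LOAD_FAST y → push -5. Stack: [-5]
RETURN_VALUE → return -5.

-5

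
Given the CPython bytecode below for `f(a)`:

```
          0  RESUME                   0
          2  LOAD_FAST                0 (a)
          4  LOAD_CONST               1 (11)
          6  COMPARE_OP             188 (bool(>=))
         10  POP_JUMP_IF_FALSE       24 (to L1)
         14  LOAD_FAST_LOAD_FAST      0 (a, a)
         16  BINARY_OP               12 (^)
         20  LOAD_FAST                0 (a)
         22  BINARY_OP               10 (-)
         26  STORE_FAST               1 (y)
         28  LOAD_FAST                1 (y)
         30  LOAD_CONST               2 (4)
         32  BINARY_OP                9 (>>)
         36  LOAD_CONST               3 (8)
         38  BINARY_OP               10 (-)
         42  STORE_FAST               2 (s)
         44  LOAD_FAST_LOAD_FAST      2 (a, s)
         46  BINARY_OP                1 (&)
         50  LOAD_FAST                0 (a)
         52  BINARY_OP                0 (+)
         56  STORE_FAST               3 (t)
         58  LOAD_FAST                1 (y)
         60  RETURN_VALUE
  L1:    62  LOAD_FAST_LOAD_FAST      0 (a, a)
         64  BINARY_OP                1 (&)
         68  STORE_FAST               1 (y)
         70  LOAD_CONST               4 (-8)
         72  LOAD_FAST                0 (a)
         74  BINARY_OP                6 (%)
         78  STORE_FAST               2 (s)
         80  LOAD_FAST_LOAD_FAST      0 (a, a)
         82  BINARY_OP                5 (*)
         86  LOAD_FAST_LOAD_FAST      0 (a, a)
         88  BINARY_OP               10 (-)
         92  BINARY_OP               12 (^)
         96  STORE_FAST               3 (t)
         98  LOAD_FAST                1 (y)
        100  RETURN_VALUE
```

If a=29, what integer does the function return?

-29

LOAD_FAST a → push 29. Stack: [29]
LOAD_CONST → push 11. Stack: [29, 11]
COMPARE_OP bool(>=) → 29 vs 11 = True. Stack: [True]
POP_JUMP_IF_FALSE → pop True; no jump. Stack: []
LOAD_FAST_LOAD_FAST a,a → push 29,29. Stack: [29, 29]
BINARY_OP ^ → 29 ^ 29 = 0. Stack: [0]
LOAD_FAST a → push 29. Stack: [0, 29]
BINARY_OP - → 0 - 29 = -29. Stack: [-29]
STORE_FAST y → y=-29. Stack: []
LOAD_FAST y → push -29. Stack: [-29]
LOAD_CONST → push 4. Stack: [-29, 4]
BINARY_OP >> → -29 >> 4 = -2. Stack: [-2]
LOAD_CONST → push 8. Stack: [-2, 8]
BINARY_OP - → -2 - 8 = -10. Stack: [-10]
STORE_FAST s → s=-10. Stack: []
LOAD_FAST_LOAD_FAST a,s → push 29,-10. Stack: [29, -10]
BINARY_OP & → 29 & -10 = 20. Stack: [20]
LOAD_FAST a → push 29. Stack: [20, 29]
BINARY_OP + → 20 + 29 = 49. Stack: [49]
STORE_FAST t → t=49. Stack: []
LOAD_FAST y → push -29. Stack: [-29]
RETURN_VALUE → return -29.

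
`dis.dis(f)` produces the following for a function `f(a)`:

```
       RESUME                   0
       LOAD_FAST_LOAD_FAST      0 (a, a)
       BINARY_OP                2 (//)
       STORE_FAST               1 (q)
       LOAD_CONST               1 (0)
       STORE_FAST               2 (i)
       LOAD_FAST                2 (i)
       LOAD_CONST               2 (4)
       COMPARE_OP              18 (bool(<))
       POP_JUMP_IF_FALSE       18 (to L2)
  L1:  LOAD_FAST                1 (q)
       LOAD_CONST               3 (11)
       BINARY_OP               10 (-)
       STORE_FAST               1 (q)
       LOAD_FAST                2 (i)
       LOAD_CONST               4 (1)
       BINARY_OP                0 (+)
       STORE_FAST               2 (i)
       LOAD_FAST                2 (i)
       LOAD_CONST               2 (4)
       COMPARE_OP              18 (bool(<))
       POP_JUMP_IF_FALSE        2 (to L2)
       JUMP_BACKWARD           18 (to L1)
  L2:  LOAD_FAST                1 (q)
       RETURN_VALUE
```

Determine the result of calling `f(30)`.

LOAD_FAST_LOAD_FAST a,a → push 30,30. Stack: [30, 30]
BINARY_OP // → 30 // 30 = 1. Stack: [1]
STORE_FAST q → q=1. Stack: []
LOAD_CONST → push 0. Stack: [0]
STORE_FAST i → i=0. Stack: []
LOAD_FAST i → push 0. Stack: [0]
LOAD_CONST → push 4. Stack: [0, 4]
COMPARE_OP bool(<) → 0 vs 4 = True. Stack: [True]
POP_JUMP_IF_FALSE → pop True; no jump. Stack: []
LOAD_FAST q → push 1. Stack: [1]
LOAD_CONST → push 11. Stack: [1, 11]
BINARY_OP - → 1 - 11 = -10. Stack: [-10]
STORE_FAST q → q=-10. Stack: []
LOAD_FAST i → push 0. Stack: [0]
LOAD_CONST → push 1. Stack: [0, 1]
BINARY_OP + → 0 + 1 = 1. Stack: [1]
STORE_FAST i → i=1. Stack: []
LOAD_FAST i → push 1. Stack: [1]
LOAD_CONST → push 4. Stack: [1, 4]
COMPARE_OP bool(<) → 1 vs 4 = True. Stack: [True]
POP_JUMP_IF_FALSE → pop True; no jump. Stack: []
LOAD_FAST q → push -10. Stack: [-10]
LOAD_CONST → push 11. Stack: [-10, 11]
BINARY_OP - → -10 - 11 = -21. Stack: [-21]
STORE_FAST q → q=-21. Stack: []
LOAD_FAST i → push 1. Stack: [1]
LOAD_CONST → push 1. Stack: [1, 1]
BINARY_OP + → 1 + 1 = 2. Stack: [2]
STORE_FAST i → i=2. Stack: []
LOAD_FAST i → push 2. Stack: [2]
LOAD_CONST → push 4. Stack: [2, 4]
COMPARE_OP bool(<) → 2 vs 4 = True. Stack: [True]
POP_JUMP_IF_FALSE → pop True; no jump. Stack: []
LOAD_FAST q → push -21. Stack: [-21]
LOAD_CONST → push 11. Stack: [-21, 11]
BINARY_OP - → -21 - 11 = -32. Stack: [-32]
STORE_FAST q → q=-32. Stack: []
LOAD_FAST i → push 2. Stack: [2]
LOAD_CONST → push 1. Stack: [2, 1]
BINARY_OP + → 2 + 1 = 3. Stack: [3]
STORE_FAST i → i=3. Stack: []
LOAD_FAST i → push 3. Stack: [3]
LOAD_CONST → push 4. Stack: [3, 4]
COMPARE_OP bool(<) → 3 vs 4 = True. Stack: [True]
POP_JUMP_IF_FALSE → pop True; no jump. Stack: []
LOAD_FAST q → push -32. Stack: [-32]
LOAD_CONST → push 11. Stack: [-32, 11]
BINARY_OP - → -32 - 11 = -43. Stack: [-43]
STORE_FAST q → q=-43. Stack: []
LOAD_FAST i → push 3. Stack: [3]
LOAD_CONST → push 1. Stack: [3, 1]
BINARY_OP + → 3 + 1 = 4. Stack: [4]
STORE_FAST i → i=4. Stack: []
LOAD_FAST i → push 4. Stack: [4]
LOAD_CONST → push 4. Stack: [4, 4]
COMPARE_OP bool(<) → 4 vs 4 = False. Stack: [False]
POP_JUMP_IF_FALSE → pop False; jump. Stack: []
LOAD_FAST q → push -43. Stack: [-43]
RETURN_VALUE → return -43.

-43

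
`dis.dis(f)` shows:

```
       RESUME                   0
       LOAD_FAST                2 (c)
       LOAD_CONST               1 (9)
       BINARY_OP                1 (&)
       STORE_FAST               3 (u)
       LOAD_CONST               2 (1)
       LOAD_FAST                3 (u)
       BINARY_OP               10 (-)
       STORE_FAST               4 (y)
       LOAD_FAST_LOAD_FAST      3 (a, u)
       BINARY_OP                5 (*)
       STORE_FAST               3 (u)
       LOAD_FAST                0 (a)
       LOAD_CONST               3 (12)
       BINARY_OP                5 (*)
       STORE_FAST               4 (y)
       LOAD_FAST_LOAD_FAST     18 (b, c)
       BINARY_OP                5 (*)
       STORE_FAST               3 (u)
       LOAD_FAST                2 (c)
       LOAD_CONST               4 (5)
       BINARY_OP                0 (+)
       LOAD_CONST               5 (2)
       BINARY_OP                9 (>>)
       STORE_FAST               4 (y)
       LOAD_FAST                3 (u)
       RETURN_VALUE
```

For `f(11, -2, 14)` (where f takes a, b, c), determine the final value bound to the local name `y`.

LOAD_FAST c → push 14. Stack: [14]
LOAD_CONST → push 9. Stack: [14, 9]
BINARY_OP & → 14 & 9 = 8. Stack: [8]
STORE_FAST u → u=8. Stack: []
LOAD_CONST → push 1. Stack: [1]
LOAD_FAST u → push 8. Stack: [1, 8]
BINARY_OP - → 1 - 8 = -7. Stack: [-7]
STORE_FAST y → y=-7. Stack: []
LOAD_FAST_LOAD_FAST a,u → push 11,8. Stack: [11, 8]
BINARY_OP * → 11 * 8 = 88. Stack: [88]
STORE_FAST u → u=88. Stack: []
LOAD_FAST a → push 11. Stack: [11]
LOAD_CONST → push 12. Stack: [11, 12]
BINARY_OP * → 11 * 12 = 132. Stack: [132]
STORE_FAST y → y=132. Stack: []
LOAD_FAST_LOAD_FAST b,c → push -2,14. Stack: [-2, 14]
BINARY_OP * → -2 * 14 = -28. Stack: [-28]
STORE_FAST u → u=-28. Stack: []
LOAD_FAST c → push 14. Stack: [14]
LOAD_CONST → push 5. Stack: [14, 5]
BINARY_OP + → 14 + 5 = 19. Stack: [19]
LOAD_CONST → push 2. Stack: [19, 2]
BINARY_OP >> → 19 >> 2 = 4. Stack: [4]
STORE_FAST y → y=4. Stack: []
LOAD_FAST u → push -28. Stack: [-28]
RETURN_VALUE → return -28.

4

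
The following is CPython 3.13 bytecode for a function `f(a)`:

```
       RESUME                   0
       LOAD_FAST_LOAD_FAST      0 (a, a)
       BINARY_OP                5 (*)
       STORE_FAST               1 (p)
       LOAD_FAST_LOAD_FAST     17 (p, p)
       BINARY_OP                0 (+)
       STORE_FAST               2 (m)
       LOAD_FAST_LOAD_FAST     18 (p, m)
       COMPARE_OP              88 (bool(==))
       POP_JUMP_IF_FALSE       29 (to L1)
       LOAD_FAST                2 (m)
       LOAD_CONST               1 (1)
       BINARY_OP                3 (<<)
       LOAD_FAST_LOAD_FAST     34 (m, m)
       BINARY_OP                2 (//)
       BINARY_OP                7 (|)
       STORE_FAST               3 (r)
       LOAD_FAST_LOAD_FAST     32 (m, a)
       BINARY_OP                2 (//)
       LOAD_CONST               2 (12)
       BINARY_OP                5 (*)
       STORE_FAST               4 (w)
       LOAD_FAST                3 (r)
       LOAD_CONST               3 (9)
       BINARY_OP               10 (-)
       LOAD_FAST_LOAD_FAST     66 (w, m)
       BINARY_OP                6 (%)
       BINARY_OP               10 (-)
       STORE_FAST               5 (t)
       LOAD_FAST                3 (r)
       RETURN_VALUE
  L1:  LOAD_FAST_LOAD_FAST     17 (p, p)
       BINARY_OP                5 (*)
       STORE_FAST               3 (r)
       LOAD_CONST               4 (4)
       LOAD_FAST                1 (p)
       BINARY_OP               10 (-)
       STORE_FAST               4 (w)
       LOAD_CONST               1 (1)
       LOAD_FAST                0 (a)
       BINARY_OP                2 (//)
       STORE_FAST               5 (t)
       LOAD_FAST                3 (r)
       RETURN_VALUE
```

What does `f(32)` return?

LOAD_FAST_LOAD_FAST a,a → push 32,32. Stack: [32, 32]
BINARY_OP * → 32 * 32 = 1024. Stack: [1024]
STORE_FAST p → p=1024. Stack: []
LOAD_FAST_LOAD_FAST p,p → push 1024,1024. Stack: [1024, 1024]
BINARY_OP + → 1024 + 1024 = 2048. Stack: [2048]
STORE_FAST m → m=2048. Stack: []
LOAD_FAST_LOAD_FAST p,m → push 1024,2048. Stack: [1024, 2048]
COMPARE_OP bool(==) → 1024 vs 2048 = False. Stack: [False]
POP_JUMP_IF_FALSE → pop False; jump. Stack: []
LOAD_FAST_LOAD_FAST p,p → push 1024,1024. Stack: [1024, 1024]
BINARY_OP * → 1024 * 1024 = 1048576. Stack: [1048576]
STORE_FAST r → r=1048576. Stack: []
LOAD_CONST → push 4. Stack: [4]
LOAD_FAST p → push 1024. Stack: [4, 1024]
BINARY_OP - → 4 - 1024 = -1020. Stack: [-1020]
STORE_FAST w → w=-1020. Stack: []
LOAD_CONST → push 1. Stack: [1]
LOAD_FAST a → push 32. Stack: [1, 32]
BINARY_OP // → 1 // 32 = 0. Stack: [0]
STORE_FAST t → t=0. Stack: []
LOAD_FAST r → push 1048576. Stack: [1048576]
RETURN_VALUE → return 1048576.

1048576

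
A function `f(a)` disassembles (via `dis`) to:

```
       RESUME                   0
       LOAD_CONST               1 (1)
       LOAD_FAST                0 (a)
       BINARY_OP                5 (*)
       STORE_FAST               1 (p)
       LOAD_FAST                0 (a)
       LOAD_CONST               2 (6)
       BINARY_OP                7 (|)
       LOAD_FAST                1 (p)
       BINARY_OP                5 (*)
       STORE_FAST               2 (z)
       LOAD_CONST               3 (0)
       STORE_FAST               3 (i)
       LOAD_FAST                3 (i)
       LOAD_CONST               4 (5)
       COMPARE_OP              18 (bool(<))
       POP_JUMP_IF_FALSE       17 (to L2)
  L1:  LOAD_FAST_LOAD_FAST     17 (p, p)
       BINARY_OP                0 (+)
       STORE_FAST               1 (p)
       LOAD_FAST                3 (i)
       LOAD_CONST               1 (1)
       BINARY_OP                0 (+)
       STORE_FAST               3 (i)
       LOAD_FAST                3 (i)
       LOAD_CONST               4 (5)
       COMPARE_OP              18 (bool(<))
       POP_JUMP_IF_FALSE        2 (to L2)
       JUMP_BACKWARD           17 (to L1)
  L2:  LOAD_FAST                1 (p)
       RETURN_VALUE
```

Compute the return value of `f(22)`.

LOAD_CONST → push 1
LOAD_FAST a → push 22
BINARY_OP * → 1 * 22 = 22
STORE_FAST p → p=22
LOAD_FAST a → push 22
LOAD_CONST → push 6
BINARY_OP | → 22 | 6 = 22
LOAD_FAST p → push 22
BINARY_OP * → 22 * 22 = 484
STORE_FAST z → z=484
LOAD_CONST → push 0
STORE_FAST i → i=0
LOAD_FAST i → push 0
LOAD_CONST → push 5
COMPARE_OP bool(<) → 0 vs 5 = True
POP_JUMP_IF_FALSE → pop True; no jump
LOAD_FAST_LOAD_FAST p,p → push 22,22
BINARY_OP + → 22 + 22 = 44
STORE_FAST p → p=44
LOAD_FAST i → push 0
LOAD_CONST → push 1
BINARY_OP + → 0 + 1 = 1
STORE_FAST i → i=1
LOAD_FAST i → push 1
LOAD_CONST → push 5
COMPARE_OP bool(<) → 1 vs 5 = True
POP_JUMP_IF_FALSE → pop True; no jump
LOAD_FAST_LOAD_FAST p,p → push 44,44
BINARY_OP + → 44 + 44 = 88
STORE_FAST p → p=88
LOAD_FAST i → push 1
LOAD_CONST → push 1
BINARY_OP + → 1 + 1 = 2
STORE_FAST i → i=2
LOAD_FAST i → push 2
LOAD_CONST → push 5
COMPARE_OP bool(<) → 2 vs 5 = True
POP_JUMP_IF_FALSE → pop True; no jump
LOAD_FAST_LOAD_FAST p,p → push 88,88
BINARY_OP + → 88 + 88 = 176
STORE_FAST p → p=176
LOAD_FAST i → push 2
LOAD_CONST → push 1
BINARY_OP + → 2 + 1 = 3
STORE_FAST i → i=3
LOAD_FAST i → push 3
LOAD_CONST → push 5
COMPARE_OP bool(<) → 3 vs 5 = True
POP_JUMP_IF_FALSE → pop True; no jump
LOAD_FAST_LOAD_FAST p,p → push 176,176
BINARY_OP + → 176 + 176 = 352
STORE_FAST p → p=352
LOAD_FAST i → push 3
LOAD_CONST → push 1
BINARY_OP + → 3 + 1 = 4
STORE_FAST i → i=4
LOAD_FAST i → push 4
LOAD_CONST → push 5
COMPARE_OP bool(<) → 4 vs 5 = True
POP_JUMP_IF_FALSE → pop True; no jump
LOAD_FAST_LOAD_FAST p,p → push 352,352
BINARY_OP + → 352 + 352 = 704
STORE_FAST p → p=704
LOAD_FAST i → push 4
LOAD_CONST → push 1
BINARY_OP + → 4 + 1 = 5
STORE_FAST i → i=5
LOAD_FAST i → push 5
LOAD_CONST → push 5
COMPARE_OP bool(<) → 5 vs 5 = False
POP_JUMP_IF_FALSE → pop False; jump
LOAD_FAST p → push 704
RETURN_VALUE → return 704.

704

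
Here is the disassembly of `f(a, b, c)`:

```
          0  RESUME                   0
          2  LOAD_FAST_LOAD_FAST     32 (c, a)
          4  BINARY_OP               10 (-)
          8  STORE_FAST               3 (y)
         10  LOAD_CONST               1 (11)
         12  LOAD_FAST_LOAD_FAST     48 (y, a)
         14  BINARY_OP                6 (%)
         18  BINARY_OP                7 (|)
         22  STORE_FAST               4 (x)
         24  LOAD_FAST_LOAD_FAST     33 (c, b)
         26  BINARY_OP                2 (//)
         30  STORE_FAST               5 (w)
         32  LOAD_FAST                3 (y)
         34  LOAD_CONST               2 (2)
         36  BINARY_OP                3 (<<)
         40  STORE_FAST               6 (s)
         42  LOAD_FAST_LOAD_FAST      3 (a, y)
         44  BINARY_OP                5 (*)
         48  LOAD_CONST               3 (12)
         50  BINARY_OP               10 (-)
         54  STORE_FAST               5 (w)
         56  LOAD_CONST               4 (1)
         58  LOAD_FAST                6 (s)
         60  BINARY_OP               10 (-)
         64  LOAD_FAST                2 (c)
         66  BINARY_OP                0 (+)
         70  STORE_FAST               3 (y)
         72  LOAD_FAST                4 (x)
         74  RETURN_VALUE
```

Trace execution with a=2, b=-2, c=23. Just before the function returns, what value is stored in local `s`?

LOAD_FAST_LOAD_FAST c,a → push 23,2. Stack: [23, 2]
BINARY_OP - → 23 - 2 = 21. Stack: [21]
STORE_FAST y → y=21. Stack: []
LOAD_CONST → push 11. Stack: [11]
LOAD_FAST_LOAD_FAST y,a → push 21,2. Stack: [11, 21, 2]
BINARY_OP % → 21 % 2 = 1. Stack: [11, 1]
BINARY_OP | → 11 | 1 = 11. Stack: [11]
STORE_FAST x → x=11. Stack: []
LOAD_FAST_LOAD_FAST c,b → push 23,-2. Stack: [23, -2]
BINARY_OP // → 23 // -2 = -12. Stack: [-12]
STORE_FAST w → w=-12. Stack: []
LOAD_FAST y → push 21. Stack: [21]
LOAD_CONST → push 2. Stack: [21, 2]
BINARY_OP << → 21 << 2 = 84. Stack: [84]
STORE_FAST s → s=84. Stack: []
LOAD_FAST_LOAD_FAST a,y → push 2,21. Stack: [2, 21]
BINARY_OP * → 2 * 21 = 42. Stack: [42]
LOAD_CONST → push 12. Stack: [42, 12]
BINARY_OP - → 42 - 12 = 30. Stack: [30]
STORE_FAST w → w=30. Stack: []
LOAD_CONST → push 1. Stack: [1]
LOAD_FAST s → push 84. Stack: [1, 84]
BINARY_OP - → 1 - 84 = -83. Stack: [-83]
LOAD_FAST c → push 23. Stack: [-83, 23]
BINARY_OP + → -83 + 23 = -60. Stack: [-60]
STORE_FAST y → y=-60. Stack: []
LOAD_FAST x → push 11. Stack: [11]
RETURN_VALUE → return 11.

84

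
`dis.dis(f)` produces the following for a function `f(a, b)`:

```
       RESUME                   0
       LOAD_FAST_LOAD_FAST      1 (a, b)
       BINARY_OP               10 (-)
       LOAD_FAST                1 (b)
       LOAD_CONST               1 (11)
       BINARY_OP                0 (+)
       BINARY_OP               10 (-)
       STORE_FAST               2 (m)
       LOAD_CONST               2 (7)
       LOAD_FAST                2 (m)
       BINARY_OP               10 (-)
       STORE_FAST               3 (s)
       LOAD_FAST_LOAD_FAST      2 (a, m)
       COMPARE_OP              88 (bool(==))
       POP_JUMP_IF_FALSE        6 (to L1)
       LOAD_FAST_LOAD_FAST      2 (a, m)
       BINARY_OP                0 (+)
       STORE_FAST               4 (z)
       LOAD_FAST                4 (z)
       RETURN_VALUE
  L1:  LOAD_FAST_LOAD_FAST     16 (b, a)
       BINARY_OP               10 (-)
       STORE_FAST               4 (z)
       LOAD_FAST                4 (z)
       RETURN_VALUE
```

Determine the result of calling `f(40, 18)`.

-22

LOAD_FAST_LOAD_FAST a,b → push 40,18. Stack: [40, 18]
BINARY_OP - → 40 - 18 = 22. Stack: [22]
LOAD_FAST b → push 18. Stack: [22, 18]
LOAD_CONST → push 11. Stack: [22, 18, 11]
BINARY_OP + → 18 + 11 = 29. Stack: [22, 29]
BINARY_OP - → 22 - 29 = -7. Stack: [-7]
STORE_FAST m → m=-7. Stack: []
LOAD_CONST → push 7. Stack: [7]
LOAD_FAST m → push -7. Stack: [7, -7]
BINARY_OP - → 7 - -7 = 14. Stack: [14]
STORE_FAST s → s=14. Stack: []
LOAD_FAST_LOAD_FAST a,m → push 40,-7. Stack: [40, -7]
COMPARE_OP bool(==) → 40 vs -7 = False. Stack: [False]
POP_JUMP_IF_FALSE → pop False; jump. Stack: []
LOAD_FAST_LOAD_FAST b,a → push 18,40. Stack: [18, 40]
BINARY_OP - → 18 - 40 = -22. Stack: [-22]
STORE_FAST z → z=-22. Stack: []
LOAD_FAST z → push -22. Stack: [-22]
RETURN_VALUE → return -22.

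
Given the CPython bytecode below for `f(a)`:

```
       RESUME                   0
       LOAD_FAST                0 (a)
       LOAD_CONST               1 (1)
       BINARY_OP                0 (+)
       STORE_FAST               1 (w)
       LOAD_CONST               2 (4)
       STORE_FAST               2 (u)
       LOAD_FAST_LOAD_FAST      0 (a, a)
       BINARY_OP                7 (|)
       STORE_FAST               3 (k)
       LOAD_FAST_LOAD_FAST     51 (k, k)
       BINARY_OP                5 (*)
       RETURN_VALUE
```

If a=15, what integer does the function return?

225

LOAD_FAST a → push 15. Stack: [15]
LOAD_CONST → push 1. Stack: [15, 1]
BINARY_OP + → 15 + 1 = 16. Stack: [16]
STORE_FAST w → w=16. Stack: []
LOAD_CONST → push 4. Stack: [4]
STORE_FAST u → u=4. Stack: []
LOAD_FAST_LOAD_FAST a,a → push 15,15. Stack: [15, 15]
BINARY_OP | → 15 | 15 = 15. Stack: [15]
STORE_FAST k → k=15. Stack: []
LOAD_FAST_LOAD_FAST k,k → push 15,15. Stack: [15, 15]
BINARY_OP * → 15 * 15 = 225. Stack: [225]
RETURN_VALUE → return 225.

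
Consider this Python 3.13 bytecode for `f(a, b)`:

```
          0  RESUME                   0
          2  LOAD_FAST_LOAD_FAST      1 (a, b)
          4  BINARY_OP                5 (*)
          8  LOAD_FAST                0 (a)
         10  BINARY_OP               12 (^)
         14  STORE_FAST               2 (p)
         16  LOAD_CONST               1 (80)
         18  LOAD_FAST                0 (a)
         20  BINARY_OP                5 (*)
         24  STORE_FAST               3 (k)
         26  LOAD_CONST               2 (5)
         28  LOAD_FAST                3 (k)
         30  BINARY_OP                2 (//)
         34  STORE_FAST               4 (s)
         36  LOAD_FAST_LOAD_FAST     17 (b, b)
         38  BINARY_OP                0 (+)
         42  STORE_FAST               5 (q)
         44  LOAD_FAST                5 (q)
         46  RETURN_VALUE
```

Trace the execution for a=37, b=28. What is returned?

LOAD_FAST_LOAD_FAST a,b → push 37,28. Stack: [37, 28]
BINARY_OP * → 37 * 28 = 1036. Stack: [1036]
LOAD_FAST a → push 37. Stack: [1036, 37]
BINARY_OP ^ → 1036 ^ 37 = 1065. Stack: [1065]
STORE_FAST p → p=1065. Stack: []
LOAD_CONST → push 80. Stack: [80]
LOAD_FAST a → push 37. Stack: [80, 37]
BINARY_OP * → 80 * 37 = 2960. Stack: [2960]
STORE_FAST k → k=2960. Stack: []
LOAD_CONST → push 5. Stack: [5]
LOAD_FAST k → push 2960. Stack: [5, 2960]
BINARY_OP // → 5 // 2960 = 0. Stack: [0]
STORE_FAST s → s=0. Stack: []
LOAD_FAST_LOAD_FAST b,b → push 28,28. Stack: [28, 28]
BINARY_OP + → 28 + 28 = 56. Stack: [56]
STORE_FAST q → q=56. Stack: []
LOAD_FAST q → push 56. Stack: [56]
RETURN_VALUE → return 56.

56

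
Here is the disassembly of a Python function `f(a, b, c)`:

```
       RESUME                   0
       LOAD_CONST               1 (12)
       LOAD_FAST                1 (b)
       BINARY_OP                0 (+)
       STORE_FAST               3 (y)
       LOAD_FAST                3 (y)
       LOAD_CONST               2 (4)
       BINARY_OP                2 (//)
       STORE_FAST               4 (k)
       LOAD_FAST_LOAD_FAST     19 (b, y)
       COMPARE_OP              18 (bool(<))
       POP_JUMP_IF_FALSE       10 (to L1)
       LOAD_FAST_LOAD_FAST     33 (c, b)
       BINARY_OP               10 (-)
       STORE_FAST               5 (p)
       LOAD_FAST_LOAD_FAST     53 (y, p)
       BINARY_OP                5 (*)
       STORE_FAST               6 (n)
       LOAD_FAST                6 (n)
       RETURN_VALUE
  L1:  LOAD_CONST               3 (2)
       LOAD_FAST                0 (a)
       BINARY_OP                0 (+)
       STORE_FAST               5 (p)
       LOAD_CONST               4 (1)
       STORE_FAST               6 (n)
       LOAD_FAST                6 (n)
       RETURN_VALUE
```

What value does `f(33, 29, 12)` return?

-697

LOAD_CONST → push 12. Stack: [12]
LOAD_FAST b → push 29. Stack: [12, 29]
BINARY_OP + → 12 + 29 = 41. Stack: [41]
STORE_FAST y → y=41. Stack: []
LOAD_FAST y → push 41. Stack: [41]
LOAD_CONST → push 4. Stack: [41, 4]
BINARY_OP // → 41 // 4 = 10. Stack: [10]
STORE_FAST k → k=10. Stack: []
LOAD_FAST_LOAD_FAST b,y → push 29,41. Stack: [29, 41]
COMPARE_OP bool(<) → 29 vs 41 = True. Stack: [True]
POP_JUMP_IF_FALSE → pop True; no jump. Stack: []
LOAD_FAST_LOAD_FAST c,b → push 12,29. Stack: [12, 29]
BINARY_OP - → 12 - 29 = -17. Stack: [-17]
STORE_FAST p → p=-17. Stack: []
LOAD_FAST_LOAD_FAST y,p → push 41,-17. Stack: [41, -17]
BINARY_OP * → 41 * -17 = -697. Stack: [-697]
STORE_FAST n → n=-697. Stack: []
LOAD_FAST n → push -697. Stack: [-697]
RETURN_VALUE → return -697.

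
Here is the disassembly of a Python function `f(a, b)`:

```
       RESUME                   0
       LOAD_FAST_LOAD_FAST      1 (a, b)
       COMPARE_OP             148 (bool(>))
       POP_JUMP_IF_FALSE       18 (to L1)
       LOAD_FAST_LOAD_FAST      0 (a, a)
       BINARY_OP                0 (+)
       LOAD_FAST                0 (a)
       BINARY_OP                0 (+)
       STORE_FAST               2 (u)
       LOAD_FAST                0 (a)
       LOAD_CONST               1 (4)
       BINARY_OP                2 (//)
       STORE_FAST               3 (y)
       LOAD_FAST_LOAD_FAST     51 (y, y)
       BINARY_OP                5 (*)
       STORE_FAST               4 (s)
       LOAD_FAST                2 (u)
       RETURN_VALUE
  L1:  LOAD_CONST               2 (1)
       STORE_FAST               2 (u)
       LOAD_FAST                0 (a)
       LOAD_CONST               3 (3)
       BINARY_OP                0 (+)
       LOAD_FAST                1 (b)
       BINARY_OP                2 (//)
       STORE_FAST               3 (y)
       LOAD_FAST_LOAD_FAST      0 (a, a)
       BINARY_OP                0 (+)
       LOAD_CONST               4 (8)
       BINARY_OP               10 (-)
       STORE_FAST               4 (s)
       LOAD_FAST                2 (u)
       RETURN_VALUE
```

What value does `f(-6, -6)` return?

LOAD_FAST_LOAD_FAST a,b → push -6,-6. Stack: [-6, -6]
COMPARE_OP bool(>) → -6 vs -6 = False. Stack: [False]
POP_JUMP_IF_FALSE → pop False; jump. Stack: []
LOAD_CONST → push 1. Stack: [1]
STORE_FAST u → u=1. Stack: []
LOAD_FAST a → push -6. Stack: [-6]
LOAD_CONST → push 3. Stack: [-6, 3]
BINARY_OP + → -6 + 3 = -3. Stack: [-3]
LOAD_FAST b → push -6. Stack: [-3, -6]
BINARY_OP // → -3 // -6 = 0. Stack: [0]
STORE_FAST y → y=0. Stack: []
LOAD_FAST_LOAD_FAST a,a → push -6,-6. Stack: [-6, -6]
BINARY_OP + → -6 + -6 = -12. Stack: [-12]
LOAD_CONST → push 8. Stack: [-12, 8]
BINARY_OP - → -12 - 8 = -20. Stack: [-20]
STORE_FAST s → s=-20. Stack: []
LOAD_FAST u → push 1. Stack: [1]
RETURN_VALUE → return 1.

1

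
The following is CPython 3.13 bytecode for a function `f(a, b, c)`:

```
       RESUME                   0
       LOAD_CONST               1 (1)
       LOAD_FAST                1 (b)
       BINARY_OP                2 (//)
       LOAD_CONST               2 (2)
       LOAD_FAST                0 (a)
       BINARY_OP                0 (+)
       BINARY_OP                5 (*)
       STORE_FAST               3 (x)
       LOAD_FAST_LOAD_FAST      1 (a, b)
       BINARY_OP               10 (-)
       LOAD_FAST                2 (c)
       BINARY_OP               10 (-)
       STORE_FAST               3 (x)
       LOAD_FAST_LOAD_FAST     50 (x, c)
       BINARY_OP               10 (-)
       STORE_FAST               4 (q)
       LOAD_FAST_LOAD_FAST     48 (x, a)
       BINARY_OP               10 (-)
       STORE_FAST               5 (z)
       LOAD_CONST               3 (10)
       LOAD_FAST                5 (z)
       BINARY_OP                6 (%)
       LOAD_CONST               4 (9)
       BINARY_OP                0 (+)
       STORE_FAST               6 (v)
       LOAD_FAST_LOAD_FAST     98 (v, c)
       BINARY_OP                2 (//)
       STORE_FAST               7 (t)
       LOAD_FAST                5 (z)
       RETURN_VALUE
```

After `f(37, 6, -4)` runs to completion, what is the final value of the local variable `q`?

LOAD_CONST → push 1. Stack: [1]
LOAD_FAST b → push 6. Stack: [1, 6]
BINARY_OP // → 1 // 6 = 0. Stack: [0]
LOAD_CONST → push 2. Stack: [0, 2]
LOAD_FAST a → push 37. Stack: [0, 2, 37]
BINARY_OP + → 2 + 37 = 39. Stack: [0, 39]
BINARY_OP * → 0 * 39 = 0. Stack: [0]
STORE_FAST x → x=0. Stack: []
LOAD_FAST_LOAD_FAST a,b → push 37,6. Stack: [37, 6]
BINARY_OP - → 37 - 6 = 31. Stack: [31]
LOAD_FAST c → push -4. Stack: [31, -4]
BINARY_OP - → 31 - -4 = 35. Stack: [35]
STORE_FAST x → x=35. Stack: []
LOAD_FAST_LOAD_FAST x,c → push 35,-4. Stack: [35, -4]
BINARY_OP - → 35 - -4 = 39. Stack: [39]
STORE_FAST q → q=39. Stack: []
LOAD_FAST_LOAD_FAST x,a → push 35,37. Stack: [35, 37]
BINARY_OP - → 35 - 37 = -2. Stack: [-2]
STORE_FAST z → z=-2. Stack: []
LOAD_CONST → push 10. Stack: [10]
LOAD_FAST z → push -2. Stack: [10, -2]
BINARY_OP % → 10 % -2 = 0. Stack: [0]
LOAD_CONST → push 9. Stack: [0, 9]
BINARY_OP + → 0 + 9 = 9. Stack: [9]
STORE_FAST v → v=9. Stack: []
LOAD_FAST_LOAD_FAST v,c → push 9,-4. Stack: [9, -4]
BINARY_OP // → 9 // -4 = -3. Stack: [-3]
STORE_FAST t → t=-3. Stack: []
LOAD_FAST z → push -2. Stack: [-2]
RETURN_VALUE → return -2.

39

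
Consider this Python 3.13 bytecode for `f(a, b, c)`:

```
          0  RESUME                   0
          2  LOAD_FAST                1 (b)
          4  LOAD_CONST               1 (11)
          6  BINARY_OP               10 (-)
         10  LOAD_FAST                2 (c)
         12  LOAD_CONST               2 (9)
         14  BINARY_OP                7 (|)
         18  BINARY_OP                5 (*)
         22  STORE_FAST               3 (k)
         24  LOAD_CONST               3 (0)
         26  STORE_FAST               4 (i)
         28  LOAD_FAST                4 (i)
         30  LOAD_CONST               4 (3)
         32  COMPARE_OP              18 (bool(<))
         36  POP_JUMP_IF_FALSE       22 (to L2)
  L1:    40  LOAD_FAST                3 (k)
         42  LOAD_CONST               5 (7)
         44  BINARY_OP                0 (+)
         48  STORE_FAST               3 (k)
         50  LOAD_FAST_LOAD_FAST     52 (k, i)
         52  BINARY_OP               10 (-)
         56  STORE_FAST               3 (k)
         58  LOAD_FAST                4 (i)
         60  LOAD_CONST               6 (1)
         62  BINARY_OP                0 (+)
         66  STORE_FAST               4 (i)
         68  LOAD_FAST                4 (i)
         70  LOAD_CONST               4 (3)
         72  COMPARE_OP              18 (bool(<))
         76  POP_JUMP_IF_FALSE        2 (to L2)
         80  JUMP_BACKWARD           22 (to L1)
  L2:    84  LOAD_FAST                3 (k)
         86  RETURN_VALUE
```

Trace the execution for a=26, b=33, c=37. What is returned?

1008

LOAD_FAST b → push 33. Stack: [33]
LOAD_CONST → push 11. Stack: [33, 11]
BINARY_OP - → 33 - 11 = 22. Stack: [22]
LOAD_FAST c → push 37. Stack: [22, 37]
LOAD_CONST → push 9. Stack: [22, 37, 9]
BINARY_OP | → 37 | 9 = 45. Stack: [22, 45]
BINARY_OP * → 22 * 45 = 990. Stack: [990]
STORE_FAST k → k=990. Stack: []
LOAD_CONST → push 0. Stack: [0]
STORE_FAST i → i=0. Stack: []
LOAD_FAST i → push 0. Stack: [0]
LOAD_CONST → push 3. Stack: [0, 3]
COMPARE_OP bool(<) → 0 vs 3 = True. Stack: [True]
POP_JUMP_IF_FALSE → pop True; no jump. Stack: []
LOAD_FAST k → push 990. Stack: [990]
LOAD_CONST → push 7. Stack: [990, 7]
BINARY_OP + → 990 + 7 = 997. Stack: [997]
STORE_FAST k → k=997. Stack: []
LOAD_FAST_LOAD_FAST k,i → push 997,0. Stack: [997, 0]
BINARY_OP - → 997 - 0 = 997. Stack: [997]
STORE_FAST k → k=997. Stack: []
LOAD_FAST i → push 0. Stack: [0]
LOAD_CONST → push 1. Stack: [0, 1]
BINARY_OP + → 0 + 1 = 1. Stack: [1]
STORE_FAST i → i=1. Stack: []
LOAD_FAST i → push 1. Stack: [1]
LOAD_CONST → push 3. Stack: [1, 3]
COMPARE_OP bool(<) → 1 vs 3 = True. Stack: [True]
POP_JUMP_IF_FALSE → pop True; no jump. Stack: []
LOAD_FAST k → push 997. Stack: [997]
LOAD_CONST → push 7. Stack: [997, 7]
BINARY_OP + → 997 + 7 = 1004. Stack: [1004]
STORE_FAST k → k=1004. Stack: []
LOAD_FAST_LOAD_FAST k,i → push 1004,1. Stack: [1004, 1]
BINARY_OP - → 1004 - 1 = 1003. Stack: [1003]
STORE_FAST k → k=1003. Stack: []
LOAD_FAST i → push 1. Stack: [1]
LOAD_CONST → push 1. Stack: [1, 1]
BINARY_OP + → 1 + 1 = 2. Stack: [2]
STORE_FAST i → i=2. Stack: []
LOAD_FAST i → push 2. Stack: [2]
LOAD_CONST → push 3. Stack: [2, 3]
COMPARE_OP bool(<) → 2 vs 3 = True. Stack: [True]
POP_JUMP_IF_FALSE → pop True; no jump. Stack: []
LOAD_FAST k → push 1003. Stack: [1003]
LOAD_CONST → push 7. Stack: [1003, 7]
BINARY_OP + → 1003 + 7 = 1010. Stack: [1010]
STORE_FAST k → k=1010. Stack: []
LOAD_FAST_LOAD_FAST k,i → push 1010,2. Stack: [1010, 2]
BINARY_OP - → 1010 - 2 = 1008. Stack: [1008]
STORE_FAST k → k=1008. Stack: []
LOAD_FAST i → push 2. Stack: [2]
LOAD_CONST → push 1. Stack: [2, 1]
BINARY_OP + → 2 + 1 = 3. Stack: [3]
STORE_FAST i → i=3. Stack: []
LOAD_FAST i → push 3. Stack: [3]
LOAD_CONST → push 3. Stack: [3, 3]
COMPARE_OP bool(<) → 3 vs 3 = False. Stack: [False]
POP_JUMP_IF_FALSE → pop False; jump. Stack: []
LOAD_FAST k → push 1008. Stack: [1008]
RETURN_VALUE → return 1008.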